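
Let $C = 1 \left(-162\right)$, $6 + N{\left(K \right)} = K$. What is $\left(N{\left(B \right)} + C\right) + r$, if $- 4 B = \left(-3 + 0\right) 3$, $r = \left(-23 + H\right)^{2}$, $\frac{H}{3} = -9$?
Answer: $\frac{9337}{4} \approx 2334.3$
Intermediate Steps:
$H = -27$ ($H = 3 \left(-9\right) = -27$)
$r = 2500$ ($r = \left(-23 - 27\right)^{2} = \left(-50\right)^{2} = 2500$)
$B = \frac{9}{4}$ ($B = - \frac{\left(-3 + 0\right) 3}{4} = - \frac{\left(-3\right) 3}{4} = \left(- \frac{1}{4}\right) \left(-9\right) = \frac{9}{4} \approx 2.25$)
$N{\left(K \right)} = -6 + K$
$C = -162$
$\left(N{\left(B \right)} + C\right) + r = \left(\left(-6 + \frac{9}{4}\right) - 162\right) + 2500 = \left(- \frac{15}{4} - 162\right) + 2500 = - \frac{663}{4} + 2500 = \frac{9337}{4}$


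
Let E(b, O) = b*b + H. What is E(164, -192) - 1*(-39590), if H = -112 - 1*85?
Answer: 66289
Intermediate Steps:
H = -197 (H = -112 - 85 = -197)
E(b, O) = -197 + b² (E(b, O) = b*b - 197 = b² - 197 = -197 + b²)
E(164, -192) - 1*(-39590) = (-197 + 164²) - 1*(-39590) = (-197 + 26896) + 39590 = 26699 + 39590 = 66289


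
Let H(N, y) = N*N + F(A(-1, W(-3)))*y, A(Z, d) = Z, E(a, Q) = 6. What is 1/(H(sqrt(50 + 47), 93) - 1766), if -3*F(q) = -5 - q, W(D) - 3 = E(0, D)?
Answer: -1/1545 ≈ -0.00064725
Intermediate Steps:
W(D) = 9 (W(D) = 3 + 6 = 9)
F(q) = 5/3 + q/3 (F(q) = -(-5 - q)/3 = 5/3 + q/3)
H(N, y) = N**2 + 4*y/3 (H(N, y) = N*N + (5/3 + (1/3)*(-1))*y = N**2 + (5/3 - 1/3)*y = N**2 + 4*y/3)
1/(H(sqrt(50 + 47), 93) - 1766) = 1/(((sqrt(50 + 47))**2 + (4/3)*93) - 1766) = 1/(((sqrt(97))**2 + 124) - 1766) = 1/((97 + 124) - 1766) = 1/(221 - 1766) = 1/(-1545) = -1/1545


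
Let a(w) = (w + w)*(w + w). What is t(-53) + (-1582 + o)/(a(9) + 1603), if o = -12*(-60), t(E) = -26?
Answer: -50964/1927 ≈ -26.447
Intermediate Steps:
a(w) = 4*w**2 (a(w) = (2*w)*(2*w) = 4*w**2)
o = 720
t(-53) + (-1582 + o)/(a(9) + 1603) = -26 + (-1582 + 720)/(4*9**2 + 1603) = -26 - 862/(4*81 + 1603) = -26 - 862/(324 + 1603) = -26 - 862/1927 = -50964/1927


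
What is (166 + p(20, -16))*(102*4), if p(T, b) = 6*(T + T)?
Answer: 165648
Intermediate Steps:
p(T, b) = 12*T (p(T, b) = 6*(2*T) = 12*T)
(166 + p(20, -16))*(102*4) = (166 + 12*20)*(102*4) = (166 + 240)*408 = 406*408 = 165648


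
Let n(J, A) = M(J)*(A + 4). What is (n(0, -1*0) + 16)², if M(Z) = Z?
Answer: 256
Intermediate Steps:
n(J, A) = J*(4 + A) (n(J, A) = J*(A + 4) = J*(4 + A))
(n(0, -1*0) + 16)² = (0*(4 - 1*0) + 16)² = (0*(4 + 0) + 16)² = (0*4 + 16)² = (0 + 16)² = 16² = 256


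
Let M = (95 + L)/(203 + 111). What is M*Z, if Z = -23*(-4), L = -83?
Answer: 552/157 ≈ 3.5159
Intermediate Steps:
Z = 92
M = 6/157 (M = (95 - 83)/(203 + 111) = 12/314 = 12*(1/314) = 6/157 ≈ 0.038217)
M*Z = (6/157)*92 = 552/157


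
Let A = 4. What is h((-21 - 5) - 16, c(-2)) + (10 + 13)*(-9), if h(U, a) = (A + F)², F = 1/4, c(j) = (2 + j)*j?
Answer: -3023/16 ≈ -188.94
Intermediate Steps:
c(j) = j*(2 + j)
F = ¼ (F = 1*(¼) = ¼ ≈ 0.25000)
h(U, a) = 289/16 (h(U, a) = (4 + ¼)² = (17/4)² = 289/16)
h((-21 - 5) - 16, c(-2)) + (10 + 13)*(-9) = 289/16 + (10 + 13)*(-9) = 289/16 + 23*(-9) = 289/16 - 207 = -3023/16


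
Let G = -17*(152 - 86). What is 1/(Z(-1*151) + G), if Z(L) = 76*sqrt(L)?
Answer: -561/1065530 - 19*I*sqrt(151)/532765 ≈ -0.0005265 - 0.00043823*I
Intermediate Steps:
G = -1122 (G = -17*66 = -1122)
1/(Z(-1*151) + G) = 1/(76*sqrt(-1*151) - 1122) = 1/(76*sqrt(-151) - 1122) = 1/(76*(I*sqrt(151)) - 1122) = 1/(76*I*sqrt(151) - 1122) = 1/(-1122 + 76*I*sqrt(151))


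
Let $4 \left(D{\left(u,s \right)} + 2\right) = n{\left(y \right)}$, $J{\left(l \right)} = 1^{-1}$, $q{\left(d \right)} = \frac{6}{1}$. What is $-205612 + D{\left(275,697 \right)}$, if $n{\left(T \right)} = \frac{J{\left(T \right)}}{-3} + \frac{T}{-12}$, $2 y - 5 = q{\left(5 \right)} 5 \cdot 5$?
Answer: $- \frac{19739107}{96} \approx -2.0562 \cdot 10^{5}$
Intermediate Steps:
$q{\left(d \right)} = 6$ ($q{\left(d \right)} = 6 \cdot 1 = 6$)
$J{\left(l \right)} = 1$
$y = \frac{155}{2}$ ($y = \frac{5}{2} + \frac{6 \cdot 5 \cdot 5}{2} = \frac{5}{2} + \frac{30 \cdot 5}{2} = \frac{5}{2} + \frac{1}{2} \cdot 150 = \frac{5}{2} + 75 = \frac{155}{2} \approx 77.5$)
$n{\left(T \right)} = - \frac{1}{3} - \frac{T}{12}$ ($n{\left(T \right)} = 1 \frac{1}{-3} + \frac{T}{-12} = 1 \left(- \frac{1}{3}\right) + T \left(- \frac{1}{12}\right) = - \frac{1}{3} - \frac{T}{12}$)
$D{\left(u,s \right)} = - \frac{355}{96}$ ($D{\left(u,s \right)} = -2 + \frac{- \frac{1}{3} - \frac{155}{24}}{4} = -2 + \frac{1}{4} \left(- \frac{163}{24}\right) = -2 - \frac{163}{96} = - \frac{355}{96}$)
$-205612 + D{\left(275,697 \right)} = -205612 - \frac{355}{96} = - \frac{19739107}{96}$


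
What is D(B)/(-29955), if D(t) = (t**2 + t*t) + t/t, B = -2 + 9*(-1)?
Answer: -81/9985 ≈ -0.0081122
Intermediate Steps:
B = -11 (B = -2 - 9 = -11)
D(t) = 1 + 2*t**2 (D(t) = (t**2 + t**2) + 1 = 2*t**2 + 1 = 1 + 2*t**2)
D(B)/(-29955) = (1 + 2*(-11)**2)/(-29955) = (1 + 2*121)*(-1/29955) = (1 + 242)*(-1/29955) = 243*(-1/29955) = -81/9985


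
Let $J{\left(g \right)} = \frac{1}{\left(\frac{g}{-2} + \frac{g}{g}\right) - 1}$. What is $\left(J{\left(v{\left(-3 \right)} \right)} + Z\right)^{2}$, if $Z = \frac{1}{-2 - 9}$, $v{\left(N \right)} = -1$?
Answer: $\frac{441}{121} \approx 3.6446$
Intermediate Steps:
$J{\left(g \right)} = - \frac{2}{g}$ ($J{\left(g \right)} = \frac{1}{\left(g \left(- \frac{1}{2}\right) + 1\right) - 1} = \frac{1}{\left(- \frac{g}{2} + 1\right) - 1} = \frac{1}{\left(1 - \frac{g}{2}\right) - 1} = \frac{1}{\left(- \frac{1}{2}\right) g} = - \frac{2}{g}$)
$Z = - \frac{1}{11}$ ($Z = \frac{1}{-11} = - \frac{1}{11} \approx -0.090909$)
$\left(J{\left(v{\left(-3 \right)} \right)} + Z\right)^{2} = \left(- \frac{2}{-1} - \frac{1}{11}\right)^{2} = \left(\left(-2\right) \left(-1\right) - \frac{1}{11}\right)^{2} = \left(2 - \frac{1}{11}\right)^{2} = \left(\frac{21}{11}\right)^{2} = \frac{441}{121}$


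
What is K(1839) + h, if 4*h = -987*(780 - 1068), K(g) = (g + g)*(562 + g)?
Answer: 8901942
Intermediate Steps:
K(g) = 2*g*(562 + g) (K(g) = (2*g)*(562 + g) = 2*g*(562 + g))
h = 71064 (h = (-987*(780 - 1068))/4 = (-987*(-288))/4 = (¼)*284256 = 71064)
K(1839) + h = 2*1839*(562 + 1839) + 71064 = 2*1839*2401 + 71064 = 8830878 + 71064 = 8901942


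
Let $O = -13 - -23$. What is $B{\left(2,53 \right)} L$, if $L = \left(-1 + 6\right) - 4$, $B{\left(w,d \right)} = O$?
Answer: $10$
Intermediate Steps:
$O = 10$ ($O = -13 + 23 = 10$)
$B{\left(w,d \right)} = 10$
$L = 1$ ($L = 5 - 4 = 1$)
$B{\left(2,53 \right)} L = 10 \cdot 1 = 10$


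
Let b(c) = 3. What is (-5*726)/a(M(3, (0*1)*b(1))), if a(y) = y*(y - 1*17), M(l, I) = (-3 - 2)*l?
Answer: -121/16 ≈ -7.5625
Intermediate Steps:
M(l, I) = -5*l
a(y) = y*(-17 + y) (a(y) = y*(y - 17) = y*(-17 + y))
(-5*726)/a(M(3, (0*1)*b(1))) = (-5*726)/(((-5*3)*(-17 - 5*3))) = -3630*(-1/(15*(-17 - 15))) = -3630/((-15*(-32))) = -3630/480 = -3630*1/480 = -121/16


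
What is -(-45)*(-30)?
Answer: -1350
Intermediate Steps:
-(-45)*(-30) = -1*1350 = -1350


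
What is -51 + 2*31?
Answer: 11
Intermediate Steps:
-51 + 2*31 = -51 + 62 = 11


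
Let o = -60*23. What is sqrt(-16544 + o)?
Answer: 2*I*sqrt(4481) ≈ 133.88*I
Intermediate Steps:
o = -1380
sqrt(-16544 + o) = sqrt(-16544 - 1380) = sqrt(-17924) = 2*I*sqrt(4481)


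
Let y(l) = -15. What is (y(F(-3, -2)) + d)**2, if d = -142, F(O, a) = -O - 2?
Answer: 24649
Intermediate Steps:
F(O, a) = -2 - O
(y(F(-3, -2)) + d)**2 = (-15 - 142)**2 = (-157)**2 = 24649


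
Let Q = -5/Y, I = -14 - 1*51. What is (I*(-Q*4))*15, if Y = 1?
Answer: -19500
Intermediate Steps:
I = -65 (I = -14 - 51 = -65)
Q = -5 (Q = -5/1 = -5*1 = -5)
(I*(-Q*4))*15 = -65*(-1*(-5))*4*15 = -325*4*15 = -65*20*15 = -1300*15 = -19500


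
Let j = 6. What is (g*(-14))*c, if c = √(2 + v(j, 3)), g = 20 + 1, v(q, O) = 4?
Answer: -294*√6 ≈ -720.15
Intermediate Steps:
g = 21
c = √6 (c = √(2 + 4) = √6 ≈ 2.4495)
(g*(-14))*c = (21*(-14))*√6 = -294*√6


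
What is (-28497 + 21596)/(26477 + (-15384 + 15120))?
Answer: -6901/26213 ≈ -0.26327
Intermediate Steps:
(-28497 + 21596)/(26477 + (-15384 + 15120)) = -6901/(26477 - 264) = -6901/26213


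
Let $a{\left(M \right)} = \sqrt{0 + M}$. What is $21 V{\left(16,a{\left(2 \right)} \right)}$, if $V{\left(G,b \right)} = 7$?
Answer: $147$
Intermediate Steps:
$a{\left(M \right)} = \sqrt{M}$
$21 V{\left(16,a{\left(2 \right)} \right)} = 21 \cdot 7 = 147$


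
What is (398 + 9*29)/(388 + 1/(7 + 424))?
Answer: 284029/167229 ≈ 1.6984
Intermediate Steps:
(398 + 9*29)/(388 + 1/(7 + 424)) = (398 + 261)/(388 + 1/431) = 659/(388 + 1/431) = 659/(167229/431) = 659*(431/167229) = 284029/167229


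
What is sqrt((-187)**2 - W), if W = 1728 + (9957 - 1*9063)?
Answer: sqrt(32347) ≈ 179.85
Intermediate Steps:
W = 2622 (W = 1728 + (9957 - 9063) = 1728 + 894 = 2622)
sqrt((-187)**2 - W) = sqrt((-187)**2 - 1*2622) = sqrt(34969 - 2622) = sqrt(32347)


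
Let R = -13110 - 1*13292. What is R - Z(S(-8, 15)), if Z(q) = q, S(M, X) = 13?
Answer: -26415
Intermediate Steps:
R = -26402 (R = -13110 - 13292 = -26402)
R - Z(S(-8, 15)) = -26402 - 1*13 = -26402 - 13 = -26415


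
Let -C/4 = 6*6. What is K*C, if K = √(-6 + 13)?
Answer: -144*√7 ≈ -380.99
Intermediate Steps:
K = √7 ≈ 2.6458
C = -144 (C = -24*6 = -4*36 = -144)
K*C = √7*(-144) = -144*√7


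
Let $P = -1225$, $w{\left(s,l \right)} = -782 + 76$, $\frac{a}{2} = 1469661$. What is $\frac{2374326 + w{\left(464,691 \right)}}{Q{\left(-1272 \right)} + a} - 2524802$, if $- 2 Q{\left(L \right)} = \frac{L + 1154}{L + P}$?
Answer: $- \frac{3706149093304962}{1467897395} \approx -2.5248 \cdot 10^{6}$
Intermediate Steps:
$a = 2939322$ ($a = 2 \cdot 1469661 = 2939322$)
$w{\left(s,l \right)} = -706$
$Q{\left(L \right)} = - \frac{1154 + L}{2 \left(-1225 + L\right)}$ ($Q{\left(L \right)} = - \frac{\left(L + 1154\right) \frac{1}{L - 1225}}{2} = - \frac{\left(1154 + L\right) \frac{1}{-1225 + L}}{2} = - \frac{\frac{1}{-1225 + L} \left(1154 + L\right)}{2} = - \frac{1154 + L}{2 \left(-1225 + L\right)}$)
$\frac{2374326 + w{\left(464,691 \right)}}{Q{\left(-1272 \right)} + a} - 2524802 = \frac{2374326 - 706}{\frac{-1154 - -1272}{2 \left(-1225 - 1272\right)} + 2939322} - 2524802 = \frac{2373620}{\frac{-1154 + 1272}{2 \left(-2497\right)} + 2939322} - 2524802 = \frac{2373620}{\frac{1}{2} \left(- \frac{1}{2497}\right) 118 + 2939322} - 2524802 = \frac{2373620}{- \frac{59}{2497} + 2939322} - 2524802 = \frac{2373620}{\frac{7339486975}{2497}} - 2524802 = 2373620 \cdot \frac{2497}{7339486975} - 2524802 = \frac{1185385828}{1467897395} - 2524802 = - \frac{3706149093304962}{1467897395}$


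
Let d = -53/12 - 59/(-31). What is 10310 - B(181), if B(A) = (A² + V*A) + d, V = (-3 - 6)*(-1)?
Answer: -8956825/372 ≈ -24078.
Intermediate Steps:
d = -935/372 (d = -53*1/12 - 59*(-1/31) = -53/12 + 59/31 = -935/372 ≈ -2.5134)
V = 9 (V = -9*(-1) = 9)
B(A) = -935/372 + A² + 9*A (B(A) = (A² + 9*A) - 935/372 = -935/372 + A² + 9*A)
10310 - B(181) = 10310 - (-935/372 + 181² + 9*181) = 10310 - (-935/372 + 32761 + 1629) = 10310 - 1*12792145/372 = 10310 - 12792145/372 = -8956825/372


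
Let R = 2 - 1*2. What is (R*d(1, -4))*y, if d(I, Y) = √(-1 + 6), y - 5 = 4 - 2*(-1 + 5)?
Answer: 0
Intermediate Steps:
R = 0 (R = 2 - 2 = 0)
y = 1 (y = 5 + (4 - 2*(-1 + 5)) = 5 + (4 - 2*4) = 5 + (4 - 1*8) = 5 + (4 - 8) = 5 - 4 = 1)
d(I, Y) = √5
(R*d(1, -4))*y = (0*√5)*1 = 0*1 = 0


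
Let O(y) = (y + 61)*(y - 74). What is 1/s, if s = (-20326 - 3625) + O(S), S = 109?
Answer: -1/18001 ≈ -5.5552e-5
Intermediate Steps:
O(y) = (-74 + y)*(61 + y) (O(y) = (61 + y)*(-74 + y) = (-74 + y)*(61 + y))
s = -18001 (s = (-20326 - 3625) + (-4514 + 109² - 13*109) = -23951 + (-4514 + 11881 - 1417) = -23951 + 5950 = -18001)
1/s = 1/(-18001) = -1/18001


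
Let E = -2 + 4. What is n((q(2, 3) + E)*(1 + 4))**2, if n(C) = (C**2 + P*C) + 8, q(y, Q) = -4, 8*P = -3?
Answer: 199809/16 ≈ 12488.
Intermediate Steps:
E = 2
P = -3/8 (P = (1/8)*(-3) = -3/8 ≈ -0.37500)
n(C) = 8 + C**2 - 3*C/8 (n(C) = (C**2 - 3*C/8) + 8 = 8 + C**2 - 3*C/8)
n((q(2, 3) + E)*(1 + 4))**2 = (8 + ((-4 + 2)*(1 + 4))**2 - 3*(-4 + 2)*(1 + 4)/8)**2 = (8 + (-2*5)**2 - (-3)*5/4)**2 = (8 + (-10)**2 - 3/8*(-10))**2 = (8 + 100 + 15/4)**2 = (447/4)**2 = 199809/16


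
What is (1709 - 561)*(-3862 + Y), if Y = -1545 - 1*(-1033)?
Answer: -5021352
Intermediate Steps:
Y = -512 (Y = -1545 + 1033 = -512)
(1709 - 561)*(-3862 + Y) = (1709 - 561)*(-3862 - 512) = 1148*(-4374) = -5021352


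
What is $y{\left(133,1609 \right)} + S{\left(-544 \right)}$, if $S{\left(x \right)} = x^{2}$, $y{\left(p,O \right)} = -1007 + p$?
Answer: $295062$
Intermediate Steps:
$y{\left(133,1609 \right)} + S{\left(-544 \right)} = \left(-1007 + 133\right) + \left(-544\right)^{2} = -874 + 295936 = 295062$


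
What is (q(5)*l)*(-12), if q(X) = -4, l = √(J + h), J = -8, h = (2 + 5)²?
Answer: 48*√41 ≈ 307.35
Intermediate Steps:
h = 49 (h = 7² = 49)
l = √41 (l = √(-8 + 49) = √41 ≈ 6.4031)
(q(5)*l)*(-12) = -4*√41*(-12) = 48*√41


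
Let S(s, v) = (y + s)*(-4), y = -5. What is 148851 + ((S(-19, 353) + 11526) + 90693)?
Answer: 251166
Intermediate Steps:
S(s, v) = 20 - 4*s (S(s, v) = (-5 + s)*(-4) = 20 - 4*s)
148851 + ((S(-19, 353) + 11526) + 90693) = 148851 + (((20 - 4*(-19)) + 11526) + 90693) = 148851 + (((20 + 76) + 11526) + 90693) = 148851 + ((96 + 11526) + 90693) = 148851 + (11622 + 90693) = 148851 + 102315 = 251166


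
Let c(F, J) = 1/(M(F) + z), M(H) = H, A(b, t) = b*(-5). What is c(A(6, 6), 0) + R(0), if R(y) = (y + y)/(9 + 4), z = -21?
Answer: -1/51 ≈ -0.019608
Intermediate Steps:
R(y) = 2*y/13 (R(y) = (2*y)/13 = (2*y)*(1/13) = 2*y/13)
A(b, t) = -5*b
c(F, J) = 1/(-21 + F) (c(F, J) = 1/(F - 21) = 1/(-21 + F))
c(A(6, 6), 0) + R(0) = 1/(-21 - 5*6) + (2/13)*0 = 1/(-21 - 30) + 0 = 1/(-51) + 0 = -1/51 + 0 = -1/51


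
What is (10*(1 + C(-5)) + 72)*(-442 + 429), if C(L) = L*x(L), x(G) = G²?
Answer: 15184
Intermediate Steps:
C(L) = L³ (C(L) = L*L² = L³)
(10*(1 + C(-5)) + 72)*(-442 + 429) = (10*(1 + (-5)³) + 72)*(-442 + 429) = (10*(1 - 125) + 72)*(-13) = (10*(-124) + 72)*(-13) = (-1240 + 72)*(-13) = -1168*(-13) = 15184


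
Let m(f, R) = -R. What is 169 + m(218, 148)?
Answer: 21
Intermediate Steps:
169 + m(218, 148) = 169 - 1*148 = 169 - 148 = 21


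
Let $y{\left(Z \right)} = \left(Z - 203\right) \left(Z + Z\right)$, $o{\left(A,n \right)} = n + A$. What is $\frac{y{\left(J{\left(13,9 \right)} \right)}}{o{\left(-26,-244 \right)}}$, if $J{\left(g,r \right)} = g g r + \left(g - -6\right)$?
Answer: $- \frac{411796}{27} \approx -15252.0$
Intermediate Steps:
$o{\left(A,n \right)} = A + n$
$J{\left(g,r \right)} = 6 + g + r g^{2}$ ($J{\left(g,r \right)} = g^{2} r + \left(g + 6\right) = r g^{2} + \left(6 + g\right) = 6 + g + r g^{2}$)
$y{\left(Z \right)} = 2 Z \left(-203 + Z\right)$ ($y{\left(Z \right)} = \left(-203 + Z\right) 2 Z = 2 Z \left(-203 + Z\right)$)
$\frac{y{\left(J{\left(13,9 \right)} \right)}}{o{\left(-26,-244 \right)}} = \frac{2 \left(6 + 13 + 9 \cdot 13^{2}\right) \left(-203 + \left(6 + 13 + 9 \cdot 13^{2}\right)\right)}{-26 - 244} = \frac{2 \left(6 + 13 + 9 \cdot 169\right) \left(-203 + \left(6 + 13 + 9 \cdot 169\right)\right)}{-270} = 2 \left(6 + 13 + 1521\right) \left(-203 + \left(6 + 13 + 1521\right)\right) \left(- \frac{1}{270}\right) = 2 \cdot 1540 \left(-203 + 1540\right) \left(- \frac{1}{270}\right) = 2 \cdot 1540 \cdot 1337 \left(- \frac{1}{270}\right) = 4117960 \left(- \frac{1}{270}\right) = - \frac{411796}{27}$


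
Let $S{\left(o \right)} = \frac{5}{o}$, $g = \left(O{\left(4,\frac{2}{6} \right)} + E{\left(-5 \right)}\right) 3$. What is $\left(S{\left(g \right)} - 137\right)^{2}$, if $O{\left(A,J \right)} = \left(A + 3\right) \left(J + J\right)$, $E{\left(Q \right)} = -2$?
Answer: $\frac{1190281}{64} \approx 18598.0$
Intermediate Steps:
$O{\left(A,J \right)} = 2 J \left(3 + A\right)$ ($O{\left(A,J \right)} = \left(3 + A\right) 2 J = 2 J \left(3 + A\right)$)
$g = 8$ ($g = \left(2 \cdot \frac{2}{6} \left(3 + 4\right) - 2\right) 3 = \left(2 \cdot 2 \cdot \frac{1}{6} \cdot 7 - 2\right) 3 = \left(2 \cdot \frac{1}{3} \cdot 7 - 2\right) 3 = \left(\frac{14}{3} - 2\right) 3 = \frac{8}{3} \cdot 3 = 8$)
$\left(S{\left(g \right)} - 137\right)^{2} = \left(\frac{5}{8} - 137\right)^{2} = \left(- \frac{1091}{8}\right)^{2} = \frac{1190281}{64}$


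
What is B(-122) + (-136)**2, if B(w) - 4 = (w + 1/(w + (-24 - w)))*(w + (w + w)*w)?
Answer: -14398189/4 ≈ -3.5995e+6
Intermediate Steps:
B(w) = 4 + (-1/24 + w)*(w + 2*w**2) (B(w) = 4 + (w + 1/(w + (-24 - w)))*(w + (w + w)*w) = 4 + (w + 1/(-24))*(w + (2*w)*w) = 4 + (w - 1/24)*(w + 2*w**2) = 4 + (-1/24 + w)*(w + 2*w**2))
B(-122) + (-136)**2 = (4 + 2*(-122)**3 - 1/24*(-122) + (11/12)*(-122)**2) + (-136)**2 = (4 + 2*(-1815848) + 61/12 + (11/12)*14884) + 18496 = (4 - 3631696 + 61/12 + 40931/3) + 18496 = -14472173/4 + 18496 = -14398189/4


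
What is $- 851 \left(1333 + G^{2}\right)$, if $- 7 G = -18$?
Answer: $- \frac{55860491}{49} \approx -1.14 \cdot 10^{6}$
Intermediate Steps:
$G = \frac{18}{7}$ ($G = \left(- \frac{1}{7}\right) \left(-18\right) = \frac{18}{7} \approx 2.5714$)
$- 851 \left(1333 + G^{2}\right) = - 851 \left(1333 + \left(\frac{18}{7}\right)^{2}\right) = - 851 \left(1333 + \frac{324}{49}\right) = \left(-851\right) \frac{65641}{49} = - \frac{55860491}{49}$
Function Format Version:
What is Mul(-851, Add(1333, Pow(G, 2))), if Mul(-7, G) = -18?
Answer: Rational(-55860491, 49) ≈ -1.1400e+6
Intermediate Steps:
G = Rational(18, 7) (G = Mul(Rational(-1, 7), -18) = Rational(18, 7) ≈ 2.5714)
Mul(-851, Add(1333, Pow(G, 2))) = Mul(-851, Add(1333, Pow(Rational(18, 7), 2))) = Mul(-851, Add(1333, Rational(324, 49))) = Mul(-851, Rational(65641, 49)) = Rational(-55860491, 49)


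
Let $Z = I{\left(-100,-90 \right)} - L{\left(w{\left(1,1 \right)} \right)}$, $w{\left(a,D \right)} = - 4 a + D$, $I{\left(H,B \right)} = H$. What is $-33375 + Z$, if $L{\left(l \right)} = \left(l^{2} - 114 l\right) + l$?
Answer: $-33823$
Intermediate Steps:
$w{\left(a,D \right)} = D - 4 a$
$L{\left(l \right)} = l^{2} - 113 l$
$Z = -448$ ($Z = -100 - \left(1 - 4\right) \left(-113 + \left(1 - 4\right)\right) = -100 - - 3 \left(-113 - 3\right) = -100 - \left(-3\right) \left(-116\right) = -100 - 348 = -448$)
$-33375 + Z = -33375 - 448 = -33823$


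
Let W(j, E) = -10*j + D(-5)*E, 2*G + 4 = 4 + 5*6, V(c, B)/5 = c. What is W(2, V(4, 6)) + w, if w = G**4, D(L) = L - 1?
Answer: 50485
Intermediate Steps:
D(L) = -1 + L
V(c, B) = 5*c
G = 15 (G = -2 + (4 + 5*6)/2 = -2 + (4 + 30)/2 = -2 + (1/2)*34 = -2 + 17 = 15)
W(j, E) = -10*j - 6*E (W(j, E) = -10*j + (-1 - 5)*E = -10*j - 6*E)
w = 50625 (w = 15**4 = 50625)
W(2, V(4, 6)) + w = (-10*2 - 30*4) + 50625 = (-20 - 6*20) + 50625 = (-20 - 120) + 50625 = -140 + 50625 = 50485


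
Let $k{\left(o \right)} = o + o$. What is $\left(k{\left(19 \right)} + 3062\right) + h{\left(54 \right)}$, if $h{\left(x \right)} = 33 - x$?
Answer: $3079$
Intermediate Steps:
$k{\left(o \right)} = 2 o$
$\left(k{\left(19 \right)} + 3062\right) + h{\left(54 \right)} = \left(2 \cdot 19 + 3062\right) + \left(33 - 54\right) = \left(38 + 3062\right) + \left(33 - 54\right) = 3100 - 21 = 3079$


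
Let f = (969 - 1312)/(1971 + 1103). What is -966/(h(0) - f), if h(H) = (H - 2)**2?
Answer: -989828/4213 ≈ -234.95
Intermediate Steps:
h(H) = (-2 + H)**2
f = -343/3074 ≈ -0.11158
-966/(h(0) - f) = -966/((-2 + 0)**2 - 1*(-343/3074)) = -966/((-2)**2 + 343/3074) = -966/(4 + 343/3074) = -966/12639/3074 = -966*3074/12639 = -989828/4213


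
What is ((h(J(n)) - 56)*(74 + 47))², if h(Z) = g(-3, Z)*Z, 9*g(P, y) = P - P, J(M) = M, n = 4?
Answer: 45914176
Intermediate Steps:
g(P, y) = 0 (g(P, y) = (P - P)/9 = (⅑)*0 = 0)
h(Z) = 0 (h(Z) = 0*Z = 0)
((h(J(n)) - 56)*(74 + 47))² = ((0 - 56)*(74 + 47))² = (-56*121)² = (-6776)² = 45914176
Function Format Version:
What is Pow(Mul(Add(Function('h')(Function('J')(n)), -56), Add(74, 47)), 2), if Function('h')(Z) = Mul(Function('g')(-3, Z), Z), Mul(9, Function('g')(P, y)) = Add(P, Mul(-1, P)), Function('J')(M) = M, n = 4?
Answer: 45914176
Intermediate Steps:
Function('g')(P, y) = 0 (Function('g')(P, y) = Mul(Rational(1, 9), Add(P, Mul(-1, P))) = Mul(Rational(1, 9), 0) = 0)
Function('h')(Z) = 0 (Function('h')(Z) = Mul(0, Z) = 0)
Pow(Mul(Add(Function('h')(Function('J')(n)), -56), Add(74, 47)), 2) = Pow(Mul(Add(0, -56), Add(74, 47)), 2) = Pow(Mul(-56, 121), 2) = Pow(-6776, 2) = 45914176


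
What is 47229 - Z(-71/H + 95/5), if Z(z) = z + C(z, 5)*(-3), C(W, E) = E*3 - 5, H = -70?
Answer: 3306729/70 ≈ 47239.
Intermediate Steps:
C(W, E) = -5 + 3*E (C(W, E) = 3*E - 5 = -5 + 3*E)
Z(z) = -30 + z (Z(z) = z + (-5 + 3*5)*(-3) = z + (-5 + 15)*(-3) = z + 10*(-3) = z - 30 = -30 + z)
47229 - Z(-71/H + 95/5) = 47229 - (-30 + (-71/(-70) + 95/5)) = 47229 - (-30 + (-71*(-1/70) + 95*(⅕))) = 47229 - (-30 + (71/70 + 19)) = 47229 - (-30 + 1401/70) = 47229 - 1*(-699/70) = 47229 + 699/70 = 3306729/70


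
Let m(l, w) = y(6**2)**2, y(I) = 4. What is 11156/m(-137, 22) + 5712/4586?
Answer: 6406601/9172 ≈ 698.50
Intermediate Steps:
m(l, w) = 16 (m(l, w) = 4**2 = 16)
11156/m(-137, 22) + 5712/4586 = 11156/16 + 5712/4586 = 11156*(1/16) + 5712*(1/4586) = 2789/4 + 2856/2293 = 6406601/9172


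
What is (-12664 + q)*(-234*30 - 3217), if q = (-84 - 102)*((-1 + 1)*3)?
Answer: 129641368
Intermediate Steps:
q = 0 (q = -0*3 = -186*0 = 0)
(-12664 + q)*(-234*30 - 3217) = (-12664 + 0)*(-234*30 - 3217) = -12664*(-7020 - 3217) = -12664*(-10237) = 129641368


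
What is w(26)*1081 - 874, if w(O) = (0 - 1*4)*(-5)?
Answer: 20746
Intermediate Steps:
w(O) = 20 (w(O) = (0 - 4)*(-5) = -4*(-5) = 20)
w(26)*1081 - 874 = 20*1081 - 874 = 21620 - 874 = 20746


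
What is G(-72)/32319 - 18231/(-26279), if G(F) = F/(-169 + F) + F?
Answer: 5242405627/7580887083 ≈ 0.69153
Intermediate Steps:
G(F) = F + F/(-169 + F) (G(F) = F/(-169 + F) + F = F + F/(-169 + F))
G(-72)/32319 - 18231/(-26279) = -72*(-168 - 72)/(-169 - 72)/32319 - 18231/(-26279) = -72*(-240)/(-241)*(1/32319) - 18231*(-1/26279) = -72*(-1/241)*(-240)*(1/32319) + 18231/26279 = -17280/241*1/32319 + 18231/26279 = -640/288477 + 18231/26279 = 5242405627/7580887083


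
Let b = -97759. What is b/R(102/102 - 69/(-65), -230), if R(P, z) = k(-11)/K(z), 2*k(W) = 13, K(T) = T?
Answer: 44969140/13 ≈ 3.4592e+6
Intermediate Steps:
k(W) = 13/2 (k(W) = (½)*13 = 13/2)
R(P, z) = 13/(2*z)
b/R(102/102 - 69/(-65), -230) = -97759/((13/2)/(-230)) = -97759/((13/2)*(-1/230)) = -97759/(-13/460) = -97759*(-460/13) = 44969140/13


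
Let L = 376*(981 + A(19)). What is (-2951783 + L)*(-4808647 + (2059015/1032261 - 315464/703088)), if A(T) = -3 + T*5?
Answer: 370567425116938069598825/30240430082 ≈ 1.2254e+13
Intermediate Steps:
A(T) = -3 + 5*T
L = 403448 (L = 376*(981 + (-3 + 5*19)) = 376*(981 + (-3 + 95)) = 376*(981 + 92) = 376*1073 = 403448)
(-2951783 + L)*(-4808647 + (2059015/1032261 - 315464/703088)) = (-2951783 + 403448)*(-4808647 + (2059015/1032261 - 315464/703088)) = -2548335*(-4808647 + (2059015*(1/1032261) - 315464*1/703088)) = -2548335*(-4808647 + (2059015/1032261 - 39433/87886)) = -2548335*(-4808647 + 140253444277/90721290246) = -2548335*(-436246519924112885/90721290246) = 370567425116938069598825/30240430082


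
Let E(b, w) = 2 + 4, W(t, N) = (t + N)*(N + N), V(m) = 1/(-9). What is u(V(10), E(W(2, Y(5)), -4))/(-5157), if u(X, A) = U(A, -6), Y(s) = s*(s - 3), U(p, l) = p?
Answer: -2/1719 ≈ -0.0011635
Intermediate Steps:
V(m) = -1/9
Y(s) = s*(-3 + s)
W(t, N) = 2*N*(N + t) (W(t, N) = (N + t)*(2*N) = 2*N*(N + t))
E(b, w) = 6
u(X, A) = A
u(V(10), E(W(2, Y(5)), -4))/(-5157) = 6/(-5157) = 6*(-1/5157) = -2/1719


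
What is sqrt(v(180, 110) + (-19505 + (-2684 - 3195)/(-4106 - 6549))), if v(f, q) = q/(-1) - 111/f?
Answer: I*sqrt(80167650991035)/63930 ≈ 140.05*I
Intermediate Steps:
v(f, q) = -q - 111/f (v(f, q) = q*(-1) - 111/f = -q - 111/f)
sqrt(v(180, 110) + (-19505 + (-2684 - 3195)/(-4106 - 6549))) = sqrt((-1*110 - 111/180) + (-19505 + (-2684 - 3195)/(-4106 - 6549))) = sqrt((-110 - 111*1/180) + (-19505 - 5879/(-10655))) = sqrt((-110 - 37/60) + (-19505 - 5879*(-1/10655))) = sqrt(-6637/60 + (-19505 + 5879/10655)) = sqrt(-6637/60 - 207819896/10655) = sqrt(-2507982199/127860) = I*sqrt(80167650991035)/63930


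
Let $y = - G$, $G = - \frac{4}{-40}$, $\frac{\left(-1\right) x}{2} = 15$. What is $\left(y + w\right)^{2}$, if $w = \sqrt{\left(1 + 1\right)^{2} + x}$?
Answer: $\frac{\left(1 - 10 i \sqrt{26}\right)^{2}}{100} \approx -25.99 - 1.0198 i$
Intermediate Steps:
$x = -30$ ($x = \left(-2\right) 15 = -30$)
$G = \frac{1}{10}$ ($G = \left(-4\right) \left(- \frac{1}{40}\right) = \frac{1}{10} \approx 0.1$)
$y = - \frac{1}{10}$ ($y = \left(-1\right) \frac{1}{10} = - \frac{1}{10} \approx -0.1$)
$w = i \sqrt{26}$ ($w = \sqrt{\left(1 + 1\right)^{2} - 30} = \sqrt{2^{2} - 30} = \sqrt{4 - 30} = \sqrt{-26} = i \sqrt{26} \approx 5.099 i$)
$\left(y + w\right)^{2} = \left(- \frac{1}{10} + i \sqrt{26}\right)^{2}$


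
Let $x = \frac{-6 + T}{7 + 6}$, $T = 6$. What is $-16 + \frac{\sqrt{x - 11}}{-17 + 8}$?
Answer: $-16 - \frac{i \sqrt{11}}{9} \approx -16.0 - 0.36851 i$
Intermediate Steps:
$x = 0$ ($x = \frac{-6 + 6}{7 + 6} = \frac{0}{13} = 0 \cdot \frac{1}{13} = 0$)
$-16 + \frac{\sqrt{x - 11}}{-17 + 8} = -16 + \frac{\sqrt{0 - 11}}{-17 + 8} = -16 + \frac{\sqrt{-11}}{-9} = -16 - \frac{i \sqrt{11}}{9}$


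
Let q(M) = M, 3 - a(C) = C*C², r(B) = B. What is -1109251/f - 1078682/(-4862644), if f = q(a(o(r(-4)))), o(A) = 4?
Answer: 2696979259623/148310642 ≈ 18185.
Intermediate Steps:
a(C) = 3 - C³ (a(C) = 3 - C*C² = 3 - C³)
f = -61 (f = 3 - 1*4³ = 3 - 1*64 = 3 - 64 = -61)
-1109251/f - 1078682/(-4862644) = -1109251/(-61) - 1078682/(-4862644) = -1109251*(-1/61) - 1078682*(-1/4862644) = 1109251/61 + 539341/2431322 = 2696979259623/148310642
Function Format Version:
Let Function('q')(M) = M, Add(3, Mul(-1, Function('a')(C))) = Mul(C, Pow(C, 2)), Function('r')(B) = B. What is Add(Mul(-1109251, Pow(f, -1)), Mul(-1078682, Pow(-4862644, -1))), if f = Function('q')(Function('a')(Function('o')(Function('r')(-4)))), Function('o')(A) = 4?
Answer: Rational(2696979259623, 148310642) ≈ 18185.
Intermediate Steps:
Function('a')(C) = Add(3, Mul(-1, Pow(C, 3))) (Function('a')(C) = Add(3, Mul(-1, Mul(C, Pow(C, 2)))) = Add(3, Mul(-1, Pow(C, 3))))
f = -61 (f = Add(3, Mul(-1, Pow(4, 3))) = Add(3, Mul(-1, 64)) = Add(3, -64) = -61)
Add(Mul(-1109251, Pow(f, -1)), Mul(-1078682, Pow(-4862644, -1))) = Add(Mul(-1109251, Pow(-61, -1)), Mul(-1078682, Pow(-4862644, -1))) = Add(Mul(-1109251, Rational(-1, 61)), Mul(-1078682, Rational(-1, 4862644))) = Add(Rational(1109251, 61), Rational(539341, 2431322)) = Rational(2696979259623, 148310642)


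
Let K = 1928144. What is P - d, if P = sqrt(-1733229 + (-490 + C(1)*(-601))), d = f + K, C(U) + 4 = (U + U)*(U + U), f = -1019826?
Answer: -908318 + I*sqrt(1733719) ≈ -9.0832e+5 + 1316.7*I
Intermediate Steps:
C(U) = -4 + 4*U**2 (C(U) = -4 + (U + U)*(U + U) = -4 + (2*U)*(2*U) = -4 + 4*U**2)
d = 908318 (d = -1019826 + 1928144 = 908318)
P = I*sqrt(1733719) (P = sqrt(-1733229 + (-490 + (-4 + 4*1**2)*(-601))) = sqrt(-1733229 + (-490 + (-4 + 4*1)*(-601))) = sqrt(-1733229 + (-490 + (-4 + 4)*(-601))) = sqrt(-1733229 + (-490 + 0*(-601))) = sqrt(-1733229 + (-490 + 0)) = sqrt(-1733229 - 490) = sqrt(-1733719) = I*sqrt(1733719) ≈ 1316.7*I)
P - d = I*sqrt(1733719) - 1*908318 = I*sqrt(1733719) - 908318 = -908318 + I*sqrt(1733719)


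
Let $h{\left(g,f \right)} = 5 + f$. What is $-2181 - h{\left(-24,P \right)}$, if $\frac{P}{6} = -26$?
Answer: $-2030$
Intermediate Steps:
$P = -156$ ($P = 6 \left(-26\right) = -156$)
$-2181 - h{\left(-24,P \right)} = -2181 - \left(5 - 156\right) = -2181 - -151 = -2181 + 151 = -2030$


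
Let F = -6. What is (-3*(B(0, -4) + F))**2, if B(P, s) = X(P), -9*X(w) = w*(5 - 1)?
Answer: 324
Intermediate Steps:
X(w) = -4*w/9 (X(w) = -w*(5 - 1)/9 = -w*4/9 = -4*w/9)
B(P, s) = -4*P/9
(-3*(B(0, -4) + F))**2 = (-3*(-4/9*0 - 6))**2 = (-3*(0 - 6))**2 = (-3*(-6))**2 = 18**2 = 324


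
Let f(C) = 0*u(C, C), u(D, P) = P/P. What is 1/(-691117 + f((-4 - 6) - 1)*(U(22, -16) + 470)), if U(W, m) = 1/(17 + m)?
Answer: -1/691117 ≈ -1.4469e-6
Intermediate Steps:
u(D, P) = 1
f(C) = 0 (f(C) = 0*1 = 0)
1/(-691117 + f((-4 - 6) - 1)*(U(22, -16) + 470)) = 1/(-691117 + 0*(1/(17 - 16) + 470)) = 1/(-691117 + 0*(1/1 + 470)) = 1/(-691117 + 0*(1 + 470)) = 1/(-691117 + 0*471) = 1/(-691117 + 0) = 1/(-691117) = -1/691117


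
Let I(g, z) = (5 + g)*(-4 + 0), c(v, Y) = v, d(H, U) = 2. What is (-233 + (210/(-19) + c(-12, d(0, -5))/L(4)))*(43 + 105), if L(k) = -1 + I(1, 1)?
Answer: -17123156/475 ≈ -36049.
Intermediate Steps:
I(g, z) = -20 - 4*g (I(g, z) = (5 + g)*(-4) = -20 - 4*g)
L(k) = -25 (L(k) = -1 + (-20 - 4*1) = -1 + (-20 - 4) = -1 - 24 = -25)
(-233 + (210/(-19) + c(-12, d(0, -5))/L(4)))*(43 + 105) = (-233 + (210/(-19) - 12/(-25)))*(43 + 105) = (-233 + (210*(-1/19) - 12*(-1/25)))*148 = (-233 + (-210/19 + 12/25))*148 = (-233 - 5022/475)*148 = -115697/475*148 = -17123156/475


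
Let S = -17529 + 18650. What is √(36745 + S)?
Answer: √37866 ≈ 194.59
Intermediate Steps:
S = 1121
√(36745 + S) = √(36745 + 1121) = √37866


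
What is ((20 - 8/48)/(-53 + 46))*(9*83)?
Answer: -4233/2 ≈ -2116.5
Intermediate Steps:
((20 - 8/48)/(-53 + 46))*(9*83) = ((20 - 8*1/48)/(-7))*747 = ((20 - ⅙)*(-⅐))*747 = ((119/6)*(-⅐))*747 = -17/6*747 = -4233/2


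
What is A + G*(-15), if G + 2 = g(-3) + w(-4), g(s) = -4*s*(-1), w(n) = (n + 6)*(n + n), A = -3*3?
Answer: 441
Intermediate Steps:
A = -9
w(n) = 2*n*(6 + n) (w(n) = (6 + n)*(2*n) = 2*n*(6 + n))
g(s) = 4*s
G = -30 (G = -2 + (4*(-3) + 2*(-4)*(6 - 4)) = -2 + (-12 + 2*(-4)*2) = -2 + (-12 - 16) = -2 - 28 = -30)
A + G*(-15) = -9 - 30*(-15) = -9 + 450 = 441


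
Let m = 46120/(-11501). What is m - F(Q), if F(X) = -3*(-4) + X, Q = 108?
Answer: -1426240/11501 ≈ -124.01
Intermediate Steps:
m = -46120/11501 (m = 46120*(-1/11501) = -46120/11501 ≈ -4.0101)
F(X) = 12 + X
m - F(Q) = -46120/11501 - (12 + 108) = -46120/11501 - 1*120 = -46120/11501 - 120 = -1426240/11501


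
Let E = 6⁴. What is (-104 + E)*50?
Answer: 59600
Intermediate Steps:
E = 1296
(-104 + E)*50 = (-104 + 1296)*50 = 1192*50 = 59600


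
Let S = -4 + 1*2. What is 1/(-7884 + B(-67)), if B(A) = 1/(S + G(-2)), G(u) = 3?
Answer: -1/7883 ≈ -0.00012686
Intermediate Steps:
S = -2 (S = -4 + 2 = -2)
B(A) = 1 (B(A) = 1/(-2 + 3) = 1/1 = 1)
1/(-7884 + B(-67)) = 1/(-7884 + 1) = 1/(-7883) = -1/7883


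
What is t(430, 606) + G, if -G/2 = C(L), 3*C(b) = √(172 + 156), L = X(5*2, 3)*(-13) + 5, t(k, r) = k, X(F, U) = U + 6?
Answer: 430 - 4*√82/3 ≈ 417.93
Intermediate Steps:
X(F, U) = 6 + U
L = -112 (L = (6 + 3)*(-13) + 5 = 9*(-13) + 5 = -117 + 5 = -112)
C(b) = 2*√82/3 (C(b) = √(172 + 156)/3 = √328/3 = (2*√82)/3 = 2*√82/3)
G = -4*√82/3 ≈ -12.074
t(430, 606) + G = 430 - 4*√82/3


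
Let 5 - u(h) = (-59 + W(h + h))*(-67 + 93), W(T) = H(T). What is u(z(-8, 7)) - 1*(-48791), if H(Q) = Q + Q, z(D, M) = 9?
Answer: 49394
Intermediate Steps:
H(Q) = 2*Q
W(T) = 2*T
u(h) = 1539 - 104*h (u(h) = 5 - (-59 + 2*(h + h))*(-67 + 93) = 5 - (-59 + 2*(2*h))*26 = 5 - (-59 + 4*h)*26 = 5 - (-1534 + 104*h) = 5 + (1534 - 104*h) = 1539 - 104*h)
u(z(-8, 7)) - 1*(-48791) = (1539 - 104*9) - 1*(-48791) = (1539 - 936) + 48791 = 603 + 48791 = 49394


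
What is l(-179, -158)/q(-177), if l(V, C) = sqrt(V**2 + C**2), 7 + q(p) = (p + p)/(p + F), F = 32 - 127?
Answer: -136*sqrt(57005)/775 ≈ -41.898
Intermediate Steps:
F = -95
q(p) = -7 + 2*p/(-95 + p) (q(p) = -7 + (p + p)/(p - 95) = -7 + (2*p)/(-95 + p) = -7 + 2*p/(-95 + p))
l(V, C) = sqrt(C**2 + V**2)
l(-179, -158)/q(-177) = sqrt((-158)**2 + (-179)**2)/((5*(133 - 1*(-177))/(-95 - 177))) = sqrt(24964 + 32041)/((5*(133 + 177)/(-272))) = sqrt(57005)/((5*(-1/272)*310)) = sqrt(57005)/(-775/136) = sqrt(57005)*(-136/775) = -136*sqrt(57005)/775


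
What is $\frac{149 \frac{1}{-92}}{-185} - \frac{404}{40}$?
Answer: $- \frac{171753}{17020} \approx -10.091$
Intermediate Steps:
$\frac{149 \frac{1}{-92}}{-185} - \frac{404}{40} = 149 \left(- \frac{1}{92}\right) \left(- \frac{1}{185}\right) - \frac{101}{10} = \left(- \frac{149}{92}\right) \left(- \frac{1}{185}\right) - \frac{101}{10} = \frac{149}{17020} - \frac{101}{10} = - \frac{171753}{17020}$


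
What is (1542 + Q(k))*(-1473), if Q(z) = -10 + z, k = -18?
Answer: -2230122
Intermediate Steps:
(1542 + Q(k))*(-1473) = (1542 + (-10 - 18))*(-1473) = (1542 - 28)*(-1473) = 1514*(-1473) = -2230122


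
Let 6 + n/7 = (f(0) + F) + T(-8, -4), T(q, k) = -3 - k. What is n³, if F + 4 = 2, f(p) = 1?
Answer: -74088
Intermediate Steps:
F = -2 (F = -4 + 2 = -2)
n = -42 (n = -42 + 7*((1 - 2) + (-3 - 1*(-4))) = -42 + 7*(-1 + (-3 + 4)) = -42 + 7*(-1 + 1) = -42 + 7*0 = -42 + 0 = -42)
n³ = (-42)³ = -74088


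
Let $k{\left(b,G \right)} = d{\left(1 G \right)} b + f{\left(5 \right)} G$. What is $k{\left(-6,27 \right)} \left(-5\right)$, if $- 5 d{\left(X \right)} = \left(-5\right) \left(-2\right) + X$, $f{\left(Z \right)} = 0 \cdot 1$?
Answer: $-222$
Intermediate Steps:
$f{\left(Z \right)} = 0$
$d{\left(X \right)} = -2 - \frac{X}{5}$ ($d{\left(X \right)} = - \frac{\left(-5\right) \left(-2\right) + X}{5} = - \frac{10 + X}{5} = -2 - \frac{X}{5}$)
$k{\left(b,G \right)} = b \left(-2 - \frac{G}{5}\right)$ ($k{\left(b,G \right)} = \left(-2 - \frac{1 G}{5}\right) b + 0 G = \left(-2 - \frac{G}{5}\right) b + 0 = b \left(-2 - \frac{G}{5}\right) + 0 = b \left(-2 - \frac{G}{5}\right)$)
$k{\left(-6,27 \right)} \left(-5\right) = \left(- \frac{1}{5}\right) \left(-6\right) \left(10 + 27\right) \left(-5\right) = \left(- \frac{1}{5}\right) \left(-6\right) 37 \left(-5\right) = \frac{222}{5} \left(-5\right) = -222$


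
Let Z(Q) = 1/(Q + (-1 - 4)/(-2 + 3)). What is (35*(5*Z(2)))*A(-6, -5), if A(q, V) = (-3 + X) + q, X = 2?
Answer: 1225/3 ≈ 408.33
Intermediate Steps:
A(q, V) = -1 + q (A(q, V) = (-3 + 2) + q = -1 + q)
Z(Q) = 1/(-5 + Q) (Z(Q) = 1/(Q - 5/1) = 1/(Q - 5*1) = 1/(Q - 5) = 1/(-5 + Q))
(35*(5*Z(2)))*A(-6, -5) = (35*(5/(-5 + 2)))*(-1 - 6) = (35*(5/(-3)))*(-7) = (35*(5*(-⅓)))*(-7) = (35*(-5/3))*(-7) = -175/3*(-7) = 1225/3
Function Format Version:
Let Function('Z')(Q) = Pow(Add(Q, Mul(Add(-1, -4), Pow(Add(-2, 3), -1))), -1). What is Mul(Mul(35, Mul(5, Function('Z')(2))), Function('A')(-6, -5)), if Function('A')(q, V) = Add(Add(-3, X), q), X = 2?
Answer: Rational(1225, 3) ≈ 408.33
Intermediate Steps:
Function('A')(q, V) = Add(-1, q) (Function('A')(q, V) = Add(Add(-3, 2), q) = Add(-1, q))
Function('Z')(Q) = Pow(Add(-5, Q), -1) (Function('Z')(Q) = Pow(Add(Q, Mul(-5, Pow(1, -1))), -1) = Pow(Add(Q, Mul(-5, 1)), -1) = Pow(Add(Q, -5), -1) = Pow(Add(-5, Q), -1))
Mul(Mul(35, Mul(5, Function('Z')(2))), Function('A')(-6, -5)) = Mul(Mul(35, Mul(5, Pow(Add(-5, 2), -1))), Add(-1, -6)) = Mul(Mul(35, Mul(5, Pow(-3, -1))), -7) = Mul(Mul(35, Mul(5, Rational(-1, 3))), -7) = Mul(Mul(35, Rational(-5, 3)), -7) = Mul(Rational(-175, 3), -7) = Rational(1225, 3)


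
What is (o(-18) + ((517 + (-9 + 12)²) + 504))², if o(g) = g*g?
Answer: 1833316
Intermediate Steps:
o(g) = g²
(o(-18) + ((517 + (-9 + 12)²) + 504))² = ((-18)² + ((517 + (-9 + 12)²) + 504))² = (324 + ((517 + 3²) + 504))² = (324 + ((517 + 9) + 504))² = (324 + (526 + 504))² = (324 + 1030)² = 1354² = 1833316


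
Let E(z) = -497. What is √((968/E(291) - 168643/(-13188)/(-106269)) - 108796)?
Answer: I*√29923057347612151817130911/16584127602 ≈ 329.85*I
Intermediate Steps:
√((968/E(291) - 168643/(-13188)/(-106269)) - 108796) = √((968/(-497) - 168643/(-13188)/(-106269)) - 108796) = √((968*(-1/497) - 168643*(-1/13188)*(-1/106269)) - 108796) = √((-968/497 + (168643/13188)*(-1/106269)) - 108796) = √((-968/497 - 168643/1401475572) - 108796) = √(-193816024181/99504765612 - 108796) = √(-10825914295547333/99504765612) = I*√29923057347612151817130911/16584127602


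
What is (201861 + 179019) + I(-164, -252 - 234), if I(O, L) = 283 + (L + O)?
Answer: 380513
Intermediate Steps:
I(O, L) = 283 + L + O
(201861 + 179019) + I(-164, -252 - 234) = (201861 + 179019) + (283 + (-252 - 234) - 164) = 380880 + (283 - 486 - 164) = 380880 - 367 = 380513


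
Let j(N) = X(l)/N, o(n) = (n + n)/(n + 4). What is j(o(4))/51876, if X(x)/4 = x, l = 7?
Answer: 7/12969 ≈ 0.00053975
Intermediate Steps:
X(x) = 4*x
o(n) = 2*n/(4 + n) (o(n) = (2*n)/(4 + n) = 2*n/(4 + n))
j(N) = 28/N (j(N) = (4*7)/N = 28/N)
j(o(4))/51876 = (28/((2*4/(4 + 4))))/51876 = (28/((2*4/8)))*(1/51876) = (28/((2*4*(⅛))))*(1/51876) = (28/1)*(1/51876) = (28*1)*(1/51876) = 28*(1/51876) = 7/12969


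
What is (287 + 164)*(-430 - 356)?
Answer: -354486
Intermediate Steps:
(287 + 164)*(-430 - 356) = 451*(-786) = -354486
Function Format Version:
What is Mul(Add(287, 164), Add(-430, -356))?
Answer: -354486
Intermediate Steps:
Mul(Add(287, 164), Add(-430, -356)) = Mul(451, -786) = -354486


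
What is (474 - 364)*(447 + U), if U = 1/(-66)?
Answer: 147505/3 ≈ 49168.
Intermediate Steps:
U = -1/66 ≈ -0.015152
(474 - 364)*(447 + U) = (474 - 364)*(447 - 1/66) = 110*(29501/66) = 147505/3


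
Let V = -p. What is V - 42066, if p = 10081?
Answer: -52147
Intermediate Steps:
V = -10081 (V = -1*10081 = -10081)
V - 42066 = -10081 - 42066 = -52147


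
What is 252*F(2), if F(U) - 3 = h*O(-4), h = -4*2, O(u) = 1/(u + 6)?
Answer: -252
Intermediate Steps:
O(u) = 1/(6 + u)
h = -8
F(U) = -1 (F(U) = 3 - 8/(6 - 4) = 3 - 8/2 = 3 - 8*1/2 = 3 - 4 = -1)
252*F(2) = 252*(-1) = -252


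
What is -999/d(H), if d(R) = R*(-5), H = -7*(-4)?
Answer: 999/140 ≈ 7.1357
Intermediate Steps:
H = 28
d(R) = -5*R
-999/d(H) = -999/((-5*28)) = -999/(-140) = -999*(-1/140) = 999/140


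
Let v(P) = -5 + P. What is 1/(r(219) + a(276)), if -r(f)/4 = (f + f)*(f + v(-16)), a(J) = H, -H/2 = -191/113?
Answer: -113/39198866 ≈ -2.8827e-6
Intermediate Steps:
H = 382/113 (H = -(-382)/113 = -2*(-191/113) = 382/113 ≈ 3.3805)
a(J) = 382/113
r(f) = -8*f*(-21 + f) (r(f) = -4*(f + f)*(f + (-5 - 16)) = -4*2*f*(f - 21) = -4*2*f*(-21 + f) = -8*f*(-21 + f))
1/(r(219) + a(276)) = 1/(8*219*(21 - 1*219) + 382/113) = 1/(8*219*(21 - 219) + 382/113) = 1/(8*219*(-198) + 382/113) = 1/(-346896 + 382/113) = 1/(-39198866/113) = -113/39198866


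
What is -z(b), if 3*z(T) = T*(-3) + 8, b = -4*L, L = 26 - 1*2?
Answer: -296/3 ≈ -98.667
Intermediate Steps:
L = 24 (L = 26 - 2 = 24)
b = -96 (b = -4*24 = -96)
z(T) = 8/3 - T (z(T) = (T*(-3) + 8)/3 = (-3*T + 8)/3 = (8 - 3*T)/3 = 8/3 - T)
-z(b) = -(8/3 - 1*(-96)) = -(8/3 + 96) = -1*296/3 = -296/3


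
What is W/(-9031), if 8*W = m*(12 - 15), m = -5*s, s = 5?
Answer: -75/72248 ≈ -0.0010381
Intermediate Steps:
m = -25 (m = -5*5 = -25)
W = 75/8 (W = (-25*(12 - 15))/8 = (-25*(-3))/8 = (⅛)*75 = 75/8 ≈ 9.3750)
W/(-9031) = (75/8)/(-9031) = (75/8)*(-1/9031) = -75/72248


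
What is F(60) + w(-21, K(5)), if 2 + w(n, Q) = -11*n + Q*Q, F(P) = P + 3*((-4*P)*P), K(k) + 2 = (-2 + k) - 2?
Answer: -42910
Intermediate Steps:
K(k) = -6 + k (K(k) = -2 + ((-2 + k) - 2) = -2 + (-4 + k) = -6 + k)
F(P) = P - 12*P² (F(P) = P + 3*(-4*P²) = P - 12*P²)
w(n, Q) = -2 + Q² - 11*n (w(n, Q) = -2 + (-11*n + Q*Q) = -2 + (-11*n + Q²) = -2 + (Q² - 11*n) = -2 + Q² - 11*n)
F(60) + w(-21, K(5)) = 60*(1 - 12*60) + (-2 + (-6 + 5)² - 11*(-21)) = 60*(1 - 720) + (-2 + (-1)² + 231) = 60*(-719) + (-2 + 1 + 231) = -43140 + 230 = -42910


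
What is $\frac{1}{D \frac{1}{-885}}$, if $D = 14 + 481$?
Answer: $- \frac{59}{33} \approx -1.7879$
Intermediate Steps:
$D = 495$
$\frac{1}{D \frac{1}{-885}} = \frac{1}{495 \frac{1}{-885}} = \frac{1}{495 \left(- \frac{1}{885}\right)} = \frac{1}{- \frac{33}{59}} = - \frac{59}{33}$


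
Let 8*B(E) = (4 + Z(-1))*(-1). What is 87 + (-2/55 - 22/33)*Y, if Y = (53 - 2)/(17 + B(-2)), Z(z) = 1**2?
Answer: 611059/7205 ≈ 84.810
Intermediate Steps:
Z(z) = 1
B(E) = -5/8 (B(E) = ((4 + 1)*(-1))/8 = (5*(-1))/8 = (1/8)*(-5) = -5/8)
Y = 408/131 (Y = (53 - 2)/(17 - 5/8) = 51/(131/8) = 51*(8/131) = 408/131 ≈ 3.1145)
87 + (-2/55 - 22/33)*Y = 87 + (-2/55 - 22/33)*(408/131) = 87 + (-2*1/55 - 22*1/33)*(408/131) = 87 + (-2/55 - 2/3)*(408/131) = 87 - 116/165*408/131 = 87 - 15776/7205 = 611059/7205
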